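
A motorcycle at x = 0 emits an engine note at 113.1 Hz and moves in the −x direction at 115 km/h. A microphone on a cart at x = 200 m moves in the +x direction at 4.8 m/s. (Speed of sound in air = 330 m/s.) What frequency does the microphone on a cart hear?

115 km/h = 31.94 m/s.
The observer lies on the +x side, so the source is heading away from the observer and the observer is heading away from the source.
Both move, so f' = f · (v − v_o)/(v + v_s).
f' = 113.1 × (330 − 4.8)/(330 + 31.94) = 113.1 × 325.2/361.94 ≈ 102 Hz.

102 Hz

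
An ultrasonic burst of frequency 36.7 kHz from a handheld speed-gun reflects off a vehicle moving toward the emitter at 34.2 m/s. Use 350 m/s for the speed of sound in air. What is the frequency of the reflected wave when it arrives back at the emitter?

44.6 kHz

At the vehicle (a moving observer), f₁ = f₀ · (v + u)/v = 36.7 × 384.2/350 ≈ 40.3 kHz.
On reflection it acts as a source moving toward the stationary detector: f₂ = f₁ · v/(v − u) = 40.3 × 350/315.8 ≈ 44.6 kHz.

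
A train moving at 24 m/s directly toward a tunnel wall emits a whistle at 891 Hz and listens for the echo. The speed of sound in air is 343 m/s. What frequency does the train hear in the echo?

1025 Hz

The tunnel wall receives the sound from a moving source: f₁ = f₀ · v/(v − v_e) = 891 × 343/319 ≈ 958 Hz.
On the return leg the train is a moving observer: f₂ = f₁ · (v + v_e)/v = 958 × 367/343 ≈ 1025 Hz.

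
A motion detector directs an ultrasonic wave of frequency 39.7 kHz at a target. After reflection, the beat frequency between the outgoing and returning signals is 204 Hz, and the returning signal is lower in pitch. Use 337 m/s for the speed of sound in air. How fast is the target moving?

Double Doppler shift off a moving reflector: f₂ = f₀ · (v + u)/(v − u) (u > 0 toward emitter).
Returning signal is lower, so f₂ = f₀ − Δf = 39700 − 204 = 39496 Hz.
Rearranging, u = v · (f₂ − f₀)/(f₂ + f₀) = 337 × -204/79196 ≈ -0.87 m/s.
So the target is moving at 0.87 m/s away from the emitter.

0.87 m/s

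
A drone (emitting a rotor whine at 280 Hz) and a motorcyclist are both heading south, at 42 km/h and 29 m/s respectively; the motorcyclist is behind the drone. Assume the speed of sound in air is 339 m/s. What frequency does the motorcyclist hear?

42 km/h = 11.67 m/s.
The motorcyclist is behind, so the drone is moving away from it while the motorcyclist is moving toward the drone.
With source receding and observer approaching, f' = f · (v + v_o)/(v + v_s).
f' = 280 × (339 + 29)/(339 + 11.67) = 280 × 368/350.67 ≈ 294 Hz.

294 Hz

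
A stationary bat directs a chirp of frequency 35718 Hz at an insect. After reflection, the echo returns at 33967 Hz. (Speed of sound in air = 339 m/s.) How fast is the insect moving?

Double Doppler shift off a moving reflector: f₂ = f₀ · (v + u)/(v − u) (u > 0 toward emitter).
Rearranging, u = v · (f₂ − f₀)/(f₂ + f₀) = 339 × -1751/69685 ≈ -8.5 m/s.
So the insect is moving at 8.5 m/s away from the emitter.

8.5 m/s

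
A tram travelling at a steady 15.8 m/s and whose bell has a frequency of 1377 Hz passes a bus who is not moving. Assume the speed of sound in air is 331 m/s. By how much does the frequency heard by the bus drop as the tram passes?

132 Hz

Approaching: f₁ = f · v/(v − v_s) = 1377 × 331/315.2 ≈ 1446 Hz.
Receding: f₂ = f · v/(v + v_s) = 1377 × 331/346.8 ≈ 1314 Hz.
Drop: f₁ − f₂ = 2f·v·v_s/(v² − v_s²) = 2 × 1377 × 331 × 15.8/(331² − 15.8²) ≈ 132 Hz.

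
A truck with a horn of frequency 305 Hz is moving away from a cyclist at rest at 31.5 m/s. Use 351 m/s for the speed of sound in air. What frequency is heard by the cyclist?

280 Hz

Moving source, stationary observer: f' = f · v/(v + v_s) since the source is receding.
f' = 305 × 351/(351 + 31.5) = 305 × 351/382.5 ≈ 280 Hz.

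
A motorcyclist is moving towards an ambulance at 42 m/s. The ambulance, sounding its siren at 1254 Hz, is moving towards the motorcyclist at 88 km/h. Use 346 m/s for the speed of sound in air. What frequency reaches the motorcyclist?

1513 Hz

88 km/h = 24.44 m/s.
Both move, so f' = f · (v + v_o)/(v − v_s).
f' = 1254 × (346 + 42)/(346 − 24.44) = 1254 × 388/321.56 ≈ 1513 Hz.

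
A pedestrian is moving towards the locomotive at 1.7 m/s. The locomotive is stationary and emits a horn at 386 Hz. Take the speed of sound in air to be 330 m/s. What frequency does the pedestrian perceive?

388 Hz

Only the observer moves, toward the source, so f' = f · (v + v_o)/v.
f' = 386 × (330 + 1.7)/330 = 386 × 331.7/330 ≈ 388 Hz.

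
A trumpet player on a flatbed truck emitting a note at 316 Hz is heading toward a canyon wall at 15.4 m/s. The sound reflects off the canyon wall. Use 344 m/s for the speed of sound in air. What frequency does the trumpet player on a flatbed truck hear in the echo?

346 Hz

The canyon wall receives the sound from a moving source: f₁ = f₀ · v/(v − v_e) = 316 × 344/328.6 ≈ 331 Hz.
On the return leg the trumpet player on a flatbed truck is a moving observer: f₂ = f₁ · (v + v_e)/v = 331 × 359.4/344 ≈ 346 Hz.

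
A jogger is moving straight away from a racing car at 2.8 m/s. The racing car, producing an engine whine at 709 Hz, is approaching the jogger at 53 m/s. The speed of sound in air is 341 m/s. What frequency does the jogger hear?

833 Hz

With source approaching and observer receding, f' = f · (v − v_o)/(v − v_s).
f' = 709 × (341 − 2.8)/(341 − 53) = 709 × 338.2/288 ≈ 833 Hz.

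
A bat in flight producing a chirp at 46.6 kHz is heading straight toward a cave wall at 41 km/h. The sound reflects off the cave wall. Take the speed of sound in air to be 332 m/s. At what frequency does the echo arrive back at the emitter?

41 km/h = 11.39 m/s.
The cave wall receives the sound from a moving source: f₁ = f₀ · v/(v − v_e) = 46.6 × 332/320.61 ≈ 48.3 kHz.
On the return leg the bat in flight is a moving observer: f₂ = f₁ · (v + v_e)/v = 48.3 × 343.39/332 ≈ 49.9 kHz.

49.9 kHz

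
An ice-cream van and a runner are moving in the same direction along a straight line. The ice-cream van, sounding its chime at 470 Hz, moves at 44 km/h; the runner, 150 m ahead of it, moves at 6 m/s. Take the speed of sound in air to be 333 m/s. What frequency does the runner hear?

479 Hz

44 km/h = 12.22 m/s.
The runner is ahead, so the ice-cream van is moving toward it while the runner is moving away from the ice-cream van.
Both move, so f' = f · (v − v_o)/(v − v_s).
f' = 470 × (333 − 6)/(333 − 12.22) = 470 × 327/320.78 ≈ 479 Hz.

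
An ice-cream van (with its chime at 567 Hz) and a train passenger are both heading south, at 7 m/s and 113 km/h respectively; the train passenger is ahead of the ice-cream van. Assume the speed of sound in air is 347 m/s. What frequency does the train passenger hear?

113 km/h = 31.39 m/s.
The train passenger is ahead, so the ice-cream van is moving toward it while the train passenger is moving away from the ice-cream van.
Both move, so f' = f · (v − v_o)/(v − v_s).
f' = 567 × (347 − 31.39)/(347 − 7) = 567 × 315.61/340 ≈ 526 Hz.

526 Hz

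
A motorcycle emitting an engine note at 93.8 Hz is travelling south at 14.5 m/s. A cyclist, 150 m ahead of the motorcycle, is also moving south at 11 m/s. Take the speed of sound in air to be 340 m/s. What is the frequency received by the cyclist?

95 Hz

The cyclist is ahead, so the motorcycle is moving toward it while the cyclist is moving away from the motorcycle.
With source approaching and observer receding, f' = f · (v − v_o)/(v − v_s).
f' = 93.8 × (340 − 11)/(340 − 14.5) = 93.8 × 329/325.5 ≈ 95 Hz.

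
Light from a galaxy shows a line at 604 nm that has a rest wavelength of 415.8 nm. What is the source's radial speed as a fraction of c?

0.357c

λ'/λ₀ = 1.4526 > 1 (redshift), so the source is receding.
λ'/λ₀ = √((1 + β)/(1 − β)) for a receding source ⇒ β = (r² − 1)/(r² + 1) with r = λ'/λ₀.
β = (2.1101 − 1)/(2.1101 + 1) ≈ 0.357.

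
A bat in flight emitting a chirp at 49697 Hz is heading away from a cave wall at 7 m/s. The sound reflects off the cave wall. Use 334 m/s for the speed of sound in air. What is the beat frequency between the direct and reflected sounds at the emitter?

2040 Hz

The cave wall receives the sound from a moving source: f₁ = f₀ · v/(v + v_e) = 49697 × 334/341 ≈ 48677 Hz.
On the return leg the bat in flight is a moving observer: f₂ = f₁ · (v − v_e)/v = 48677 × 327/334 ≈ 47657 Hz.
Beat against the emitted tone: |f₂ − f₀| = 2v_e·f₀/(v + v_e) = 2 × 7 × 49697/341 ≈ 2040 Hz.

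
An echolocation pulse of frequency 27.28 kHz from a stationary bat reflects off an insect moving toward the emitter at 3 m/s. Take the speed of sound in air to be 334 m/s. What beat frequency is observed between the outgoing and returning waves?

At the insect (a moving observer), f₁ = f₀ · (v + u)/v = 27.28 × 337/334 ≈ 27.525 kHz.
The reflection then acts as a moving source: f₂ = f₁ · v/(v − u) ≈ 27.775 kHz.
Beat frequency (with f₀ = 27280 Hz): |f₂ − f₀| = 2u·f₀/(v − u) = 2 × 3 × 27280/331 ≈ 495 Hz.

495 Hz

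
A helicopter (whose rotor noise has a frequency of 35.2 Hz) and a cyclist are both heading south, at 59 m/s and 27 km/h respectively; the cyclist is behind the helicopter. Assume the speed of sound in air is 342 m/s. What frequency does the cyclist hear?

30.7 Hz

27 km/h = 7.5 m/s.
The cyclist is behind, so the helicopter is moving away from it while the cyclist is moving toward the helicopter.
With source receding and observer approaching, f' = f · (v + v_o)/(v + v_s).
f' = 35.2 × (342 + 7.5)/(342 + 59) = 35.2 × 349.5/401 ≈ 30.7 Hz.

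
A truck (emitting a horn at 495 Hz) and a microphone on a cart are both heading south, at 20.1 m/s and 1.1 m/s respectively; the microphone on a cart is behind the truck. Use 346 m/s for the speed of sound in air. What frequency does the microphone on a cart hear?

The microphone on a cart is behind, so the truck is moving away from it while the microphone on a cart is moving toward the truck.
General Doppler shift: f' = f · (v + v_o)/(v + v_s).
f' = 495 × (346 + 1.1)/(346 + 20.1) = 495 × 347.1/366.1 ≈ 469 Hz.

469 Hz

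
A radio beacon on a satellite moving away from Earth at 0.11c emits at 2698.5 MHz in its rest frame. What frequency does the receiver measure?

Relativistic Doppler for frequency: f' = f₀ · √((1 − β)/(1 + β)).
f' = 2698.5 × √(0.8900/1.1100) = 2698.5 × 0.89543 ≈ 2416.3 MHz.

2416.3 MHz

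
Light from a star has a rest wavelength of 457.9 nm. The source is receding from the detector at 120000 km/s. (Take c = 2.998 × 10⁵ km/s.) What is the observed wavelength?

β = v/c = 120000/299800 = 0.4003.
Relativistic Doppler for wavelength: λ' = λ₀ · √((1 + β)/(1 − β)).
λ' = 457.9 × √(1.4003/0.5997) = 457.9 × 1.52801 ≈ 699.7 nm.

699.7 nm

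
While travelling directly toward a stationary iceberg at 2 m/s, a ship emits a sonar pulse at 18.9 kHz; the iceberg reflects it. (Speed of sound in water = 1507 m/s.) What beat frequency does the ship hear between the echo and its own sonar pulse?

The iceberg receives the sound from a moving source: f₁ = f₀ · v/(v − v_e) = 18.9 × 1507/1505 ≈ 18.9251 kHz.
On the return leg the ship is a moving observer: f₂ = f₁ · (v + v_e)/v = 18.9251 × 1509/1507 ≈ 18.9502 kHz.
Beat against the emitted tone (with f₀ = 18900 Hz): |f₂ − f₀| = 2v_e·f₀/(v − v_e) = 2 × 2 × 18900/1505 ≈ 50.2 Hz.

50.2 Hz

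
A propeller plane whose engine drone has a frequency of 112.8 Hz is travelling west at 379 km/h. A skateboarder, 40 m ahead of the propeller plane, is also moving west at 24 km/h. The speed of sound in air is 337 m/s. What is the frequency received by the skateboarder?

161 Hz

379 km/h = 105.3 m/s; 24 km/h = 6.667 m/s.
The skateboarder is ahead, so the propeller plane is moving toward it while the skateboarder is moving away from the propeller plane.
Both move, so f' = f · (v − v_o)/(v − v_s).
f' = 112.8 × (337 − 6.667)/(337 − 105.3) = 112.8 × 330.33/231.72 ≈ 161 Hz.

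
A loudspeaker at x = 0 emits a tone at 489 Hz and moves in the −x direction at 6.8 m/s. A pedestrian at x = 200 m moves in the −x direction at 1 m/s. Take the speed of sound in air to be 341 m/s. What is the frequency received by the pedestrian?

481 Hz

The observer lies on the +x side, so the source is heading away from the observer and the observer is heading toward the source.
Both move, so f' = f · (v + v_o)/(v + v_s).
f' = 489 × (341 + 1)/(341 + 6.8) = 489 × 342/347.8 ≈ 481 Hz.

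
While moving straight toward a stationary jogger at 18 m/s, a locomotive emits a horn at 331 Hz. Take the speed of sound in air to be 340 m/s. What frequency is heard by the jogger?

Only the source moves, toward the listener, so f' = f · v/(v − v_s).
f' = 331 × 340/(340 − 18) = 331 × 340/322 ≈ 350 Hz.

350 Hz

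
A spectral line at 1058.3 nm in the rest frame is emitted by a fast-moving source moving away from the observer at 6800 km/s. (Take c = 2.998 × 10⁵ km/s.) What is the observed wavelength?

β = v/c = 6800/299800 = 0.0227.
Relativistic Doppler for wavelength: λ' = λ₀ · √((1 + β)/(1 − β)).
λ' = 1058.3 × √(1.0227/0.9773) = 1058.3 × 1.02294 ≈ 1082.6 nm.

1082.6 nm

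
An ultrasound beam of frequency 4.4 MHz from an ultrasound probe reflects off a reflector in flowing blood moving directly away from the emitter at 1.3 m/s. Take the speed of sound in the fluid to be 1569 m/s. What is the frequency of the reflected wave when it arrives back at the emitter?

4.393 MHz

The reflector in flowing blood first receives the wave as a moving observer: f₁ = f₀ · (v − u)/v = 4.4 × (1569 − 1.3)/1569 ≈ 4.396 MHz.
On reflection it acts as a source moving away from the stationary detector: f₂ = f₁ · v/(v + u) = 4.396 × 1569/1570.3 ≈ 4.393 MHz.
Equivalently f₂ = f₀ · (v − u)/(v + u).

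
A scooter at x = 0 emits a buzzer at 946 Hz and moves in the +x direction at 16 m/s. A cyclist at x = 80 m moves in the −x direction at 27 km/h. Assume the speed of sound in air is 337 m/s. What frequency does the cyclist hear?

1015 Hz

27 km/h = 7.5 m/s.
The observer lies on the +x side, so the source is heading toward the observer and the observer is heading toward the source.
Both move, so f' = f · (v + v_o)/(v − v_s).
f' = 946 × (337 + 7.5)/(337 − 16) = 946 × 344.5/321 ≈ 1015 Hz.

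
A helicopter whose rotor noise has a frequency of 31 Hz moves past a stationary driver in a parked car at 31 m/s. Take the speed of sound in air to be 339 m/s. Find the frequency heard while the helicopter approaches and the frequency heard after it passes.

34.1 Hz approaching; 28.4 Hz receding

Approaching: f₁ = f · v/(v − v_s) = 31 × 339/308 ≈ 34.1 Hz.
Receding: f₂ = f · v/(v + v_s) = 31 × 339/370 ≈ 28.4 Hz.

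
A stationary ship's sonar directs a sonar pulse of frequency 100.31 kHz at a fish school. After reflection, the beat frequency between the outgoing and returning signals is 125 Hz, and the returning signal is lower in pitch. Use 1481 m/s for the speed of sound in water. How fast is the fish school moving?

0.92 m/s

Double Doppler shift off a moving reflector: f₂ = f₀ · (v + u)/(v − u) (u > 0 toward emitter).
Returning signal is lower, so f₂ = f₀ − Δf = 100310 − 125 = 100185 Hz.
Rearranging, u = v · (f₂ − f₀)/(f₂ + f₀) = 1481 × -125/200495 ≈ -0.92 m/s.
So the fish school is moving at 0.92 m/s away from the emitter.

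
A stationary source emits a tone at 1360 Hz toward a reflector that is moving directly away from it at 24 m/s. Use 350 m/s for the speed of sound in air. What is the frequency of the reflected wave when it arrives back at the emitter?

1185 Hz

The reflector first receives the wave as a moving observer: f₁ = f₀ · (v − u)/v = 1360 × (350 − 24)/350 ≈ 1267 Hz.
On reflection it acts as a source moving away from the stationary detector: f₂ = f₁ · v/(v + u) = 1267 × 350/374 ≈ 1185 Hz.
Equivalently f₂ = f₀ · (v − u)/(v + u).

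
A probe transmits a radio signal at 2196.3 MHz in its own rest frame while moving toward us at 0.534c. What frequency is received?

3984.8 MHz

Relativistic Doppler for frequency: f' = f₀ · √((1 + β)/(1 − β)).
f' = 2196.3 × √(1.5340/0.4660) = 2196.3 × 1.81434 ≈ 3984.8 MHz.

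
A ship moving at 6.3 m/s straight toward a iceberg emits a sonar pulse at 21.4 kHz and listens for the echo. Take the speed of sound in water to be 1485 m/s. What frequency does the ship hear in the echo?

The iceberg receives the sound from a moving source: f₁ = f₀ · v/(v − v_e) = 21.4 × 1485/1478.7 ≈ 21.5 kHz.
On the return leg the ship is a moving observer: f₂ = f₁ · (v + v_e)/v = 21.5 × 1491.3/1485 ≈ 21.6 kHz.
Equivalently f₂ = f₀ · (v + v_e)/(v − v_e).

21.6 kHz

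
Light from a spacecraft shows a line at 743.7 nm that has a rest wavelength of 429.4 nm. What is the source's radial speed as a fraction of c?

0.500c

λ'/λ₀ = 1.7320 > 1 (redshift), so the source is receding.
λ'/λ₀ = √((1 + β)/(1 − β)) for a receding source ⇒ β = (r² − 1)/(r² + 1) with r = λ'/λ₀.
β = (2.9997 − 1)/(2.9997 + 1) ≈ 0.500.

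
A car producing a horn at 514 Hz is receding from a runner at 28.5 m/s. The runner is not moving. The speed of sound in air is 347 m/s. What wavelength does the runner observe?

Moving source, stationary observer: f' = f · v/(v + v_s) since the source is receding.
f' = 514 × 347/(347 + 28.5) ≈ 475 Hz.
λ' = v/f' = 347/474.988 ≈ 73.1 cm.

73.1 cm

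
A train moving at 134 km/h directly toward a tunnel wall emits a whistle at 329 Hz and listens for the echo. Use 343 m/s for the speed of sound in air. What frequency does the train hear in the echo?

409 Hz

134 km/h = 37.22 m/s.
The tunnel wall receives the sound from a moving source: f₁ = f₀ · v/(v − v_e) = 329 × 343/305.78 ≈ 369 Hz.
On the return leg the train is a moving observer: f₂ = f₁ · (v + v_e)/v = 369 × 380.22/343 ≈ 409 Hz.
Equivalently f₂ = f₀ · (v + v_e)/(v − v_e).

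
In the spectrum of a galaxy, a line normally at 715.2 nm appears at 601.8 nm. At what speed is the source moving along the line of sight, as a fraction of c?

λ'/λ₀ = 0.8414 < 1 (blueshift), so the source is approaching.
λ'/λ₀ = √((1 − β)/(1 + β)) for an approaching source ⇒ β = (1 − r²)/(1 + r²) with r = λ'/λ₀.
β = (1 − 0.7080)/(1 + 0.7080) ≈ 0.171.

0.171c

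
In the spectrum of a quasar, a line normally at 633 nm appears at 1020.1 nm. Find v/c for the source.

λ'/λ₀ = 1.6115 > 1 (redshift), so the source is receding.
λ'/λ₀ = √((1 + β)/(1 − β)) for a receding source ⇒ β = (r² − 1)/(r² + 1) with r = λ'/λ₀.
β = (2.5970 − 1)/(2.5970 + 1) ≈ 0.444.

0.444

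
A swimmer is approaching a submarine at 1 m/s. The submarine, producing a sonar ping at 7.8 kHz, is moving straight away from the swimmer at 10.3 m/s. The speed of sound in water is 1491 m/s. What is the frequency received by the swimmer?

General Doppler shift: f' = f · (v + v_o)/(v + v_s).
f' = 7.8 × (1491 + 1)/(1491 + 10.3) = 7.8 × 1492/1501.3 ≈ 7.75 kHz.

7.75 kHz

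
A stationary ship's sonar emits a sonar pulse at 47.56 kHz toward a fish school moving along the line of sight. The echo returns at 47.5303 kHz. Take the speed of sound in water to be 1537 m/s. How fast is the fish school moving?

Double Doppler shift off a moving reflector: f₂ = f₀ · (v + u)/(v − u) (u > 0 toward emitter).
Rearranging, u = v · (f₂ − f₀)/(f₂ + f₀) = 1537 × -0.0297/95.0903 ≈ -0.48 m/s.
So the fish school is moving at 0.48 m/s away from the emitter.

0.48 m/s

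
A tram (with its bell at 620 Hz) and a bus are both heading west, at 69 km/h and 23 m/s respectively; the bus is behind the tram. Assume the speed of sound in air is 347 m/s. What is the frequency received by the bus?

626 Hz

69 km/h = 19.17 m/s.
The bus is behind, so the tram is moving away from it while the bus is moving toward the tram.
General Doppler shift: f' = f · (v + v_o)/(v + v_s).
f' = 620 × (347 + 23)/(347 + 19.17) = 620 × 370/366.17 ≈ 626 Hz.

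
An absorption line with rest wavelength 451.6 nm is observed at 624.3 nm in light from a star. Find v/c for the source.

λ'/λ₀ = 1.3824 > 1 (redshift), so the source is receding.
λ'/λ₀ = √((1 + β)/(1 − β)) for a receding source ⇒ β = (r² − 1)/(r² + 1) with r = λ'/λ₀.
β = (1.9111 − 1)/(1.9111 + 1) ≈ 0.313.

0.313c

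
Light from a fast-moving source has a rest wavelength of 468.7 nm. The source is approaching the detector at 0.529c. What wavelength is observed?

Relativistic Doppler for wavelength: λ' = λ₀ · √((1 − β)/(1 + β)).
λ' = 468.7 × √(0.4710/1.5290) = 468.7 × 0.55502 ≈ 260.1 nm.

260.1 nm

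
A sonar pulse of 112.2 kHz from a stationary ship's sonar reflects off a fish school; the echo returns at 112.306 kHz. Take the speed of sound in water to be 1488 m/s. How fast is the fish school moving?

Double Doppler shift off a moving reflector: f₂ = f₀ · (v + u)/(v − u) (u > 0 toward emitter).
Rearranging, u = v · (f₂ − f₀)/(f₂ + f₀) = 1488 × 0.106/224.506 ≈ 0.70 m/s.
So the fish school is moving at 0.70 m/s toward the emitter.

0.70 m/s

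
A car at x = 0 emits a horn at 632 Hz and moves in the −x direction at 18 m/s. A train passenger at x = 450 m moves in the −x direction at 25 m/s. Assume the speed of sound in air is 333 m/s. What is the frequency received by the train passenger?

645 Hz

The observer lies on the +x side, so the source is heading away from the observer and the observer is heading toward the source.
With source receding and observer approaching, f' = f · (v + v_o)/(v + v_s).
f' = 632 × (333 + 25)/(333 + 18) = 632 × 358/351 ≈ 645 Hz.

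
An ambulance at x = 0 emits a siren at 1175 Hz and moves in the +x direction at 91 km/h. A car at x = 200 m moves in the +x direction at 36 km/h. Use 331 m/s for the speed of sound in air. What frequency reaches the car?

1234 Hz

91 km/h = 25.28 m/s; 36 km/h = 10 m/s.
The observer lies on the +x side, so the source is heading toward the observer and the observer is heading away from the source.
General Doppler shift: f' = f · (v − v_o)/(v − v_s).
f' = 1175 × (331 − 10)/(331 − 25.28) = 1175 × 321/305.72 ≈ 1234 Hz.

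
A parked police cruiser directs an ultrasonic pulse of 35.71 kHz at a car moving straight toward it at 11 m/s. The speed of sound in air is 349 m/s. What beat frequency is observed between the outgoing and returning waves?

At the car (a moving observer), f₁ = f₀ · (v + u)/v = 35.71 × 360/349 ≈ 36.84 kHz.
The reflection then acts as a moving source: f₂ = f₁ · v/(v − u) ≈ 38.03 kHz.
Beat frequency (with f₀ = 35710 Hz): |f₂ − f₀| = 2u·f₀/(v − u) = 2 × 11 × 35710/338 ≈ 2324 Hz.

2324 Hz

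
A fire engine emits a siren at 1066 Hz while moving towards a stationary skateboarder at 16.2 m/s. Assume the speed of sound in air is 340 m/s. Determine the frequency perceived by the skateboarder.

1119 Hz

Moving source, stationary observer: f' = f · v/(v − v_s) since the source is approaching.
f' = 1066 × 340/(340 − 16.2) = 1066 × 340/323.8 ≈ 1119 Hz.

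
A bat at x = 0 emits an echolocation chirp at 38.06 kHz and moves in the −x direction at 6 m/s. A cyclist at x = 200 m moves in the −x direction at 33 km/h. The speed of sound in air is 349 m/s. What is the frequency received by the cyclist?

38.4 kHz

33 km/h = 9.167 m/s.
The observer lies on the +x side, so the source is heading away from the observer and the observer is heading toward the source.
Both move, so f' = f · (v + v_o)/(v + v_s).
f' = 38.06 × (349 + 9.167)/(349 + 6) = 38.06 × 358.17/355 ≈ 38.4 kHz.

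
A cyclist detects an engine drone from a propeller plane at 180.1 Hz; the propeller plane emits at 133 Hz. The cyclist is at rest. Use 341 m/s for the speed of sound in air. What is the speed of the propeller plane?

f' > f, so the propeller plane is approaching.
f' = f · v/(v − v_s) ⇒ v_s = v · |1 − f/f'|.
v_s = 341 × |1 − 133/180.1| = 341 × 0.2615 ≈ 89 m/s.

89 m/s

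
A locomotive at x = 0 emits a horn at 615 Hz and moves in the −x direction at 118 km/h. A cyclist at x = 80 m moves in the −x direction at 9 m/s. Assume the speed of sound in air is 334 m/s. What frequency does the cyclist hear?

575 Hz

118 km/h = 32.78 m/s.
The observer lies on the +x side, so the source is heading away from the observer and the observer is heading toward the source.
General Doppler shift: f' = f · (v + v_o)/(v + v_s).
f' = 615 × (334 + 9)/(334 + 32.78) = 615 × 343/366.78 ≈ 575 Hz.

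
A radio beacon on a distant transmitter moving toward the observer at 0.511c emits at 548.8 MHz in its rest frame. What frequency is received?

Relativistic Doppler for frequency: f' = f₀ · √((1 + β)/(1 − β)).
f' = 548.8 × √(1.5110/0.4890) = 548.8 × 1.75783 ≈ 964.7 MHz.

964.7 MHz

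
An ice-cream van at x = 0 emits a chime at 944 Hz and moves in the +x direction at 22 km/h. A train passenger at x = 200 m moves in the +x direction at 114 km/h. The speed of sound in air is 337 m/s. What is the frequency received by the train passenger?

22 km/h = 6.111 m/s; 114 km/h = 31.67 m/s.
The observer lies on the +x side, so the source is heading toward the observer and the observer is heading away from the source.
Both move, so f' = f · (v − v_o)/(v − v_s).
f' = 944 × (337 − 31.67)/(337 − 6.111) = 944 × 305.33/330.89 ≈ 871 Hz.

871 Hz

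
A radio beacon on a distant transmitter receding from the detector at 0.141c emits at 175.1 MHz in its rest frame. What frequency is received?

Relativistic Doppler for frequency: f' = f₀ · √((1 − β)/(1 + β)).
f' = 175.1 × √(0.8590/1.1410) = 175.1 × 0.86767 ≈ 151.9 MHz.

151.9 MHz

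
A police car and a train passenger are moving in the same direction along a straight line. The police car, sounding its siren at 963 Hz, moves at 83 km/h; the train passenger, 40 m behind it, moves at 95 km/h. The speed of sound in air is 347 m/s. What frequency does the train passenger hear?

83 km/h = 23.06 m/s; 95 km/h = 26.39 m/s.
The train passenger is behind, so the police car is moving away from it while the train passenger is moving toward the police car.
With source receding and observer approaching, f' = f · (v + v_o)/(v + v_s).
f' = 963 × (347 + 26.39)/(347 + 23.06) = 963 × 373.39/370.06 ≈ 972 Hz.

972 Hz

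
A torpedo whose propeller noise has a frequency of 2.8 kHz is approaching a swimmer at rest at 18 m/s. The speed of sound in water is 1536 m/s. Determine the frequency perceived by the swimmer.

Only the source moves, toward the listener, so f' = f · v/(v − v_s).
f' = 2.8 × 1536/(1536 − 18) = 2.8 × 1536/1518 ≈ 2.83 kHz.

2.83 kHz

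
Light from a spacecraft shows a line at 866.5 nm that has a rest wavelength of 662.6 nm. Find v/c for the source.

0.262

λ'/λ₀ = 1.3077 > 1 (redshift), so the source is receding.
λ'/λ₀ = √((1 + β)/(1 − β)) for a receding source ⇒ β = (r² − 1)/(r² + 1) with r = λ'/λ₀.
β = (1.7102 − 1)/(1.7102 + 1) ≈ 0.262.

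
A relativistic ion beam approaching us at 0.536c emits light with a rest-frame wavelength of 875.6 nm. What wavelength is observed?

Relativistic Doppler for wavelength: λ' = λ₀ · √((1 − β)/(1 + β)).
λ' = 875.6 × √(0.4640/1.5360) = 875.6 × 0.54962 ≈ 481.2 nm.

481.2 nm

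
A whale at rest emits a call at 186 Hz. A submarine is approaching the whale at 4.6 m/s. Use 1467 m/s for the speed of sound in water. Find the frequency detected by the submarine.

187 Hz

Moving observer, stationary source: f' = f · (v + v_o)/v.
f' = 186 × (1467 + 4.6)/1467 = 186 × 1471.6/1467 ≈ 187 Hz.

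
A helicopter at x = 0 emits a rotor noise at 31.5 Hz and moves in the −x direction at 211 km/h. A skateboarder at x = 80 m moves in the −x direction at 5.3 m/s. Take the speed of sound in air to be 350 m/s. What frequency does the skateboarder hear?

27.4 Hz

211 km/h = 58.61 m/s.
The observer lies on the +x side, so the source is heading away from the observer and the observer is heading toward the source.
General Doppler shift: f' = f · (v + v_o)/(v + v_s).
f' = 31.5 × (350 + 5.3)/(350 + 58.61) = 31.5 × 355.3/408.61 ≈ 27.4 Hz.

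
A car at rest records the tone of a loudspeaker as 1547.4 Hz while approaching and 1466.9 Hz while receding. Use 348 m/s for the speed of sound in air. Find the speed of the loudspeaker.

9.3 m/s

f₁/f₂ = (v + v_s)/(v − v_s), so v_s = v · (f₁ − f₂)/(f₁ + f₂).
v_s = 348 × (1547.4 − 1466.9)/(1547.4 + 1466.9) = 348 × 80.5/3014.3 ≈ 9.3 m/s.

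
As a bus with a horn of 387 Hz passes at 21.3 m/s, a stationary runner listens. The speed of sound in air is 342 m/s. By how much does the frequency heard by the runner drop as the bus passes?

Approaching: f₁ = f · v/(v − v_s) = 387 × 342/320.7 ≈ 412.7 Hz.
Receding: f₂ = f · v/(v + v_s) = 387 × 342/363.3 ≈ 364.3 Hz.
Drop: f₁ − f₂ = 2f·v·v_s/(v² − v_s²) = 2 × 387 × 342 × 21.3/(342² − 21.3²) ≈ 48.4 Hz.

48.4 Hz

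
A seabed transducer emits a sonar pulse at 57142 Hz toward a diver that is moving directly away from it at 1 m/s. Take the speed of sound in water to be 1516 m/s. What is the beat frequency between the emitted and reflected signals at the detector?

At the diver (a moving observer), f₁ = f₀ · (v − u)/v = 57142 × 1515/1516 ≈ 57104.3 Hz.
The reflection then acts as a moving source: f₂ = f₁ · v/(v + u) ≈ 57066.7 Hz.
Beat frequency: |f₂ − f₀| = 2u·f₀/(v + u) = 2 × 1 × 57142/1517 ≈ 75 Hz.

75 Hz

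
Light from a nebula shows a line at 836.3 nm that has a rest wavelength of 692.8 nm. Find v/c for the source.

0.186c

λ'/λ₀ = 1.2071 > 1 (redshift), so the source is receding.
λ'/λ₀ = √((1 + β)/(1 − β)) for a receding source ⇒ β = (r² − 1)/(r² + 1) with r = λ'/λ₀.
β = (1.4572 − 1)/(1.4572 + 1) ≈ 0.186.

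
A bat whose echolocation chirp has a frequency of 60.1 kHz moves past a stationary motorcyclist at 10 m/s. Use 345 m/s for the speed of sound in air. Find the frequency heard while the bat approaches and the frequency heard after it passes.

61.9 kHz approaching; 58.4 kHz receding

Approaching: f₁ = f · v/(v − v_s) = 60.1 × 345/335 ≈ 61.9 kHz.
Receding: f₂ = f · v/(v + v_s) = 60.1 × 345/355 ≈ 58.4 kHz.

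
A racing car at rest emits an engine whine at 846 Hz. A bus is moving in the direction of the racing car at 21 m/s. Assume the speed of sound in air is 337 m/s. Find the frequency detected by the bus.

899 Hz

Moving observer, stationary source: f' = f · (v + v_o)/v.
f' = 846 × (337 + 21)/337 = 846 × 358/337 ≈ 899 Hz.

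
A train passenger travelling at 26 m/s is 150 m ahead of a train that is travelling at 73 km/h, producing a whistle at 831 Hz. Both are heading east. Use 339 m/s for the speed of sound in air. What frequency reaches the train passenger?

73 km/h = 20.28 m/s.
The train passenger is ahead, so the train is moving toward it while the train passenger is moving away from the train.
Both move, so f' = f · (v − v_o)/(v − v_s).
f' = 831 × (339 − 26)/(339 − 20.28) = 831 × 313/318.72 ≈ 816 Hz.

816 Hz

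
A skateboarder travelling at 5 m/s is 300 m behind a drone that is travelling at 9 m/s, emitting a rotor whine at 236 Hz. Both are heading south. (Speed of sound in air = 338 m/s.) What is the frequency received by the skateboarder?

233 Hz

The skateboarder is behind, so the drone is moving away from it while the skateboarder is moving toward the drone.
General Doppler shift: f' = f · (v + v_o)/(v + v_s).
f' = 236 × (338 + 5)/(338 + 9) = 236 × 343/347 ≈ 233 Hz.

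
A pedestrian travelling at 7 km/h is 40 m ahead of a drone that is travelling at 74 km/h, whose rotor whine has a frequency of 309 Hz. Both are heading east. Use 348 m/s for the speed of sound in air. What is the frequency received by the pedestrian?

327 Hz

74 km/h = 20.56 m/s; 7 km/h = 1.944 m/s.
The pedestrian is ahead, so the drone is moving toward it while the pedestrian is moving away from the drone.
General Doppler shift: f' = f · (v − v_o)/(v − v_s).
f' = 309 × (348 − 1.944)/(348 − 20.56) = 309 × 346.06/327.44 ≈ 327 Hz.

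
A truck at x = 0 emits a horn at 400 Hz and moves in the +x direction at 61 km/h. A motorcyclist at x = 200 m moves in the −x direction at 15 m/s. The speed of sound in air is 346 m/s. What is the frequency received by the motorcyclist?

61 km/h = 16.94 m/s.
The observer lies on the +x side, so the source is heading toward the observer and the observer is heading toward the source.
Both move, so f' = f · (v + v_o)/(v − v_s).
f' = 400 × (346 + 15)/(346 − 16.94) = 400 × 361/329.06 ≈ 439 Hz.

439 Hz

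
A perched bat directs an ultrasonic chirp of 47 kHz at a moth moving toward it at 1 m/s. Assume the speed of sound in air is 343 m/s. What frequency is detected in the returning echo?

47.3 kHz

The moth first receives the wave as a moving observer: f₁ = f₀ · (v + u)/v = 47 × (343 + 1)/343 ≈ 47.1 kHz.
On reflection it acts as a source moving toward the stationary detector: f₂ = f₁ · v/(v − u) = 47.1 × 343/342 ≈ 47.3 kHz.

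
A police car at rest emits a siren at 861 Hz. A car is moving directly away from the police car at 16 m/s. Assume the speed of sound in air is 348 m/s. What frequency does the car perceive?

821 Hz

Moving observer, stationary source: f' = f · (v − v_o)/v.
f' = 861 × (348 − 16)/348 = 861 × 332/348 ≈ 821 Hz.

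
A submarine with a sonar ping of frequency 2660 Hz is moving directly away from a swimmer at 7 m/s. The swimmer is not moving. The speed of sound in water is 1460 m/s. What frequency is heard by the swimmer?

Only the source moves, away from the listener, so f' = f · v/(v + v_s).
f' = 2660 × 1460/(1460 + 7) = 2660 × 1460/1467 ≈ 2647 Hz.

2647 Hz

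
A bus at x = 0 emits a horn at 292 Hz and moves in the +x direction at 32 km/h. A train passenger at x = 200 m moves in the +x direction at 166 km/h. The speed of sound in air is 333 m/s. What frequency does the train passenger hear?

32 km/h = 8.889 m/s; 166 km/h = 46.11 m/s.
The observer lies on the +x side, so the source is heading toward the observer and the observer is heading away from the source.
Both move, so f' = f · (v − v_o)/(v − v_s).
f' = 292 × (333 − 46.11)/(333 − 8.889) = 292 × 286.89/324.11 ≈ 258 Hz.

258 Hz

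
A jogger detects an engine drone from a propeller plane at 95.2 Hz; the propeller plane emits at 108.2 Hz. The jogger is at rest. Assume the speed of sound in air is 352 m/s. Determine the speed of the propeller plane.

f' < f, so the propeller plane is receding.
f' = f · v/(v + v_s) ⇒ v_s = v · |1 − f/f'|.
v_s = 352 × |1 − 108.2/95.2| = 352 × 0.1366 ≈ 48 m/s.

48 m/s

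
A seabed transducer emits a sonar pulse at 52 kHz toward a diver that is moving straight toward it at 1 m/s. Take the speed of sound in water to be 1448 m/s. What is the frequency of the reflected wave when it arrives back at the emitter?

52.1 kHz

At the diver (a moving observer), f₁ = f₀ · (v + u)/v = 52 × 1449/1448 ≈ 52.0 kHz.
On reflection it acts as a source moving toward the stationary detector: f₂ = f₁ · v/(v − u) = 52.0 × 1448/1447 ≈ 52.1 kHz.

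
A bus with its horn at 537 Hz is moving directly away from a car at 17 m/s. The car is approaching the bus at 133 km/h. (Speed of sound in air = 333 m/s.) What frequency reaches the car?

133 km/h = 36.94 m/s.
With source receding and observer approaching, f' = f · (v + v_o)/(v + v_s).
f' = 537 × (333 + 36.94)/(333 + 17) = 537 × 369.94/350 ≈ 568 Hz.

568 Hz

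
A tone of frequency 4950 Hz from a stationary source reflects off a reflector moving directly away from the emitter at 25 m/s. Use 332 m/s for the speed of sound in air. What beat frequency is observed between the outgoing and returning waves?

At the reflector (a moving observer), f₁ = f₀ · (v − u)/v = 4950 × 307/332 ≈ 4577 Hz.
The reflection then acts as a moving source: f₂ = f₁ · v/(v + u) ≈ 4257 Hz.
Beat frequency: |f₂ − f₀| = 2u·f₀/(v + u) = 2 × 25 × 4950/357 ≈ 693 Hz.

693 Hz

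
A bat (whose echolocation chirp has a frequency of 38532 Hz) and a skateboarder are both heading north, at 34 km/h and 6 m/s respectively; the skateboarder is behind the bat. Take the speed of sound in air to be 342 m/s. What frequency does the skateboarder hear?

38154 Hz

34 km/h = 9.444 m/s.
The skateboarder is behind, so the bat is moving away from it while the skateboarder is moving toward the bat.
Both move, so f' = f · (v + v_o)/(v + v_s).
f' = 38532 × (342 + 6)/(342 + 9.444) = 38532 × 348/351.44 ≈ 38154 Hz.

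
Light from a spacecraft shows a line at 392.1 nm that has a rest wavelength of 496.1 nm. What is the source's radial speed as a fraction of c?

λ'/λ₀ = 0.7904 < 1 (blueshift), so the source is approaching.
λ'/λ₀ = √((1 − β)/(1 + β)) for an approaching source ⇒ β = (1 − r²)/(1 + r²) with r = λ'/λ₀.
β = (1 − 0.6247)/(1 + 0.6247) ≈ 0.231.

0.231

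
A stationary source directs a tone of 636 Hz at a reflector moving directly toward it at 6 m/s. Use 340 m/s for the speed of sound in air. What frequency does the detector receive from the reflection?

At the reflector (a moving observer), f₁ = f₀ · (v + u)/v = 636 × 346/340 ≈ 647 Hz.
The reflection then acts as a moving source: f₂ = f₁ · v/(v − u) ≈ 659 Hz.
Equivalently f₂ = f₀ · (v + u)/(v − u).

659 Hz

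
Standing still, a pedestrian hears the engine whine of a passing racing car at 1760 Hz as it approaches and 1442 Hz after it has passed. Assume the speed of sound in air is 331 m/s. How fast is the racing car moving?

f₁/f₂ = (v + v_s)/(v − v_s), so v_s = v · (f₁ − f₂)/(f₁ + f₂).
v_s = 331 × (1760 − 1442)/(1760 + 1442) = 331 × 318/3202 ≈ 33 m/s.

33 m/s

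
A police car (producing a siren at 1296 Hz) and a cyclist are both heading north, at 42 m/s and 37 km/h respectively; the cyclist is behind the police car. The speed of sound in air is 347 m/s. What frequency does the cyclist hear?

1190 Hz

37 km/h = 10.28 m/s.
The cyclist is behind, so the police car is moving away from it while the cyclist is moving toward the police car.
With source receding and observer approaching, f' = f · (v + v_o)/(v + v_s).
f' = 1296 × (347 + 10.28)/(347 + 42) = 1296 × 357.28/389 ≈ 1190 Hz.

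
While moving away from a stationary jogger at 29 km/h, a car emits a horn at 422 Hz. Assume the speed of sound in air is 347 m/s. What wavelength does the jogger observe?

29 km/h = 8.056 m/s.
With the source moving away from a stationary observer, f' = f · v/(v + v_s).
f' = 422 × 347/(347 + 8.056) ≈ 412 Hz.
λ' = v/f' = 347/412.426 ≈ 84.1 cm.

84.1 cm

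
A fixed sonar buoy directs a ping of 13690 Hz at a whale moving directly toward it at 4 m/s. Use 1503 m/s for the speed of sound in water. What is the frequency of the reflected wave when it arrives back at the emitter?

At the whale (a moving observer), f₁ = f₀ · (v + u)/v = 13690 × 1507/1503 ≈ 13726 Hz.
On reflection it acts as a source moving toward the stationary detector: f₂ = f₁ · v/(v − u) = 13726 × 1503/1499 ≈ 13763 Hz.
Equivalently f₂ = f₀ · (v + u)/(v − u).

13763 Hz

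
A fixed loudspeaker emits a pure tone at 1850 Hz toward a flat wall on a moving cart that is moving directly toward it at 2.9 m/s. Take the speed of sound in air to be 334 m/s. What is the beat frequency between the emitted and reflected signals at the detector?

32.4 Hz

At the flat wall on a moving cart (a moving observer), f₁ = f₀ · (v + u)/v = 1850 × 336.9/334 ≈ 1866.1 Hz.
On reflection it acts as a source moving toward the stationary detector: f₂ = f₁ · v/(v − u) = 1866.1 × 334/331.1 ≈ 1882.4 Hz.
Equivalently f₂ = f₀ · (v + u)/(v − u).
Beat frequency: |f₂ − f₀| = 2u·f₀/(v − u) = 2 × 2.9 × 1850/331.1 ≈ 32.4 Hz.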